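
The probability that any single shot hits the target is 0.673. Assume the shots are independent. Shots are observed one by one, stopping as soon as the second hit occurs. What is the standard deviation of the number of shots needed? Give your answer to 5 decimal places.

1.20164

Y = total shots until the second success; negative binomial with r=2, p=0.673.
SD(Y) = √[r(1−p)/p²] = √(1.4439349) = 1.2016384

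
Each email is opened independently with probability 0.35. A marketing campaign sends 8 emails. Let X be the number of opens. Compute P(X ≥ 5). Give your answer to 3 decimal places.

0.106

X ~ Binomial(8, 0.35); P(X ≥ 5) = Σ C(8,k) p^k (1−p)^(8−k) over k:
  k=5: C(8,5)·0.35^5·0.65^3 = 0.08077
  k=6: C(8,6)·0.35^6·0.65^2 = 0.02175
  k=7: C(8,7)·0.35^7·0.65^1 = 0.00335
  k=8: C(8,8)·0.35^8·0.65^0 = 0.00023
Total = 0.10609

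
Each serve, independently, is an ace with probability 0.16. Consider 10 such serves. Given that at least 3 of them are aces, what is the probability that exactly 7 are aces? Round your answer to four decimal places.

X ~ Binomial(10, 0.16). Want P(X=7 | X≥3) = P(X=7) / P(X≥3).
P(X=7) = C(10,7)·0.16^7·0.84^3 = 0.000191
P(X≥3) = 1 − 0.174901 − 0.333145 − 0.285553 = 0.206401
Ratio = 0.000191 / 0.206401 = 0.000925

0.0009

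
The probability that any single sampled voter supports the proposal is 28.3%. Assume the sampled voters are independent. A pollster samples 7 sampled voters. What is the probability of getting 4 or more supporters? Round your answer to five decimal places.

0.10507

X ~ Binomial(7, 0.283); P(X ≥ 4) = Σ C(7,k) p^k (1−p)^(7−k) over k:
  k=4: C(7,4)·0.283^4·0.717^3 = 0.0827506
  k=5: C(7,5)·0.283^5·0.717^2 = 0.0195970
  k=6: C(7,6)·0.283^6·0.717^1 = 0.0025783
  k=7: C(7,7)·0.283^7·0.717^0 = 0.0001454
Total = 0.1050713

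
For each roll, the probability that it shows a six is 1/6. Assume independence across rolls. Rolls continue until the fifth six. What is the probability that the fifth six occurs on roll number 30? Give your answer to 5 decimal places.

0.03202

Y = trial on which the fifth success occurs; negative binomial, r=5, p=0.166667.
P(Y=30) = C(29,4) · p^5 · (1−p)^25
= 23751 · 0.0001286 · 0.010483 = 0.0320180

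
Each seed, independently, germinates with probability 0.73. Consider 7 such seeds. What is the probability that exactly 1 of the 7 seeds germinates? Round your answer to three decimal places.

X ~ Binomial(n=7, p=0.73).
P(X=1) = C(7,1) · p^1 · (1−p)^6
= 7 · 0.73 · 0.00038742 = 0.00198

0.002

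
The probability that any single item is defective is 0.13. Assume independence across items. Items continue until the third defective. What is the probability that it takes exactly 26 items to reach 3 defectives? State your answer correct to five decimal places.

Y = trial on which the third success occurs; negative binomial, r=3, p=0.13.
P(Y=26) = C(25,2) · p^3 · (1−p)^23
= 300 · 0.002197 · 0.040639 = 0.0267852

0.02679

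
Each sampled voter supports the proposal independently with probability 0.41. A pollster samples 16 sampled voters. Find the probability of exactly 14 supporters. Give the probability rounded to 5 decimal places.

X ~ Binomial(n=16, p=0.41).
P(X=14) = C(16,14) · p^14 · (1−p)^2
= 120 · 3.7929e-06 · 0.3481 = 0.0001584

0.00016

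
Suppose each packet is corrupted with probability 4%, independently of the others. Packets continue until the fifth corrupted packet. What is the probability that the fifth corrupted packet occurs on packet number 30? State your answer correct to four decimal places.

Y = trial on which the fifth success occurs; negative binomial, r=5, p=0.04.
P(Y=30) = C(29,4) · p^5 · (1−p)^25
= 23751 · 1.024e-07 · 0.3604 = 0.000877

0.0009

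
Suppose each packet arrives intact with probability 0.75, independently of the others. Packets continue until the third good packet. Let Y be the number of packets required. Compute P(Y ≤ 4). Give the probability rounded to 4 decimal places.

0.7383

Finishing within 4 packets ⇔ at least 3 successes in the first 4. With X ~ Binomial(4, 0.75), P(Y ≤ 4) = 1 − P(X ≤ 2).
  k=0: C(4,0)·0.75^0·0.25^4 = 0.003906
  k=1: C(4,1)·0.75^1·0.25^3 = 0.046875
  k=2: C(4,2)·0.75^2·0.25^2 = 0.210938
1 − 0.261719 = 0.738281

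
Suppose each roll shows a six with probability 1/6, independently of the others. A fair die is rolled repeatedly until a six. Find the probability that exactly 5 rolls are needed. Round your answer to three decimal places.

0.080

Geometric (trials to first success), p = 0.166667.
P(Y = 5) = (1−p)^4 · p = 0.48225 · 0.166667 = 0.08038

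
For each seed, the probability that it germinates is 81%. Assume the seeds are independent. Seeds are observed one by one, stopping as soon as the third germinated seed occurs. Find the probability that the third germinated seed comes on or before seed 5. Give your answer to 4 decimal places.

0.9495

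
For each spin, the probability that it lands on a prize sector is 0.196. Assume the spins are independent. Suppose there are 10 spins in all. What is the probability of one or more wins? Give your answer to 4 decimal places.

P(at least one) = 1 − P(none) = 1 − (1 − 0.196)^10
= 1 − 0.112865 = 0.887135

0.8871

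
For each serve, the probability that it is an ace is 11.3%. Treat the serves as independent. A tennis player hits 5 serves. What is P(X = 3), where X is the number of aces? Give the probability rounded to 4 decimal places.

X ~ Binomial(n=5, p=0.113).
P(X=3) = C(5,3) · p^3 · (1−p)^2
= 10 · 0.0014429 · 0.78677 = 0.011352

0.0114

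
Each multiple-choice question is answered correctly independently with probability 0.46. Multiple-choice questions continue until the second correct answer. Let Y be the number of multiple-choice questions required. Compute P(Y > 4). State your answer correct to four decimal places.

Needing more than 4 multiple-choice questions ⇔ fewer than 2 successes in the first 4. With X ~ Binomial(4, 0.46), P(Y > 4) = P(X ≤ 1).
  k=0: C(4,0)·0.46^0·0.54^4 = 0.085031
  k=1: C(4,1)·0.46^1·0.54^3 = 0.289734
P(X ≤ 1) = 0.374764

0.3748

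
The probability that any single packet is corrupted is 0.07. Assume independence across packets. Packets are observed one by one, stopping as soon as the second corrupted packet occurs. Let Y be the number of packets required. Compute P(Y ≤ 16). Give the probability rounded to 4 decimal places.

Finishing within 16 packets ⇔ at least 2 successes in the first 16. With X ~ Binomial(16, 0.07), P(Y ≤ 16) = 1 − P(X ≤ 1).
  k=0: C(16,0)·0.07^0·0.93^16 = 0.313132
  k=1: C(16,1)·0.07^1·0.93^15 = 0.377105
1 − 0.690237 = 0.309763

0.3098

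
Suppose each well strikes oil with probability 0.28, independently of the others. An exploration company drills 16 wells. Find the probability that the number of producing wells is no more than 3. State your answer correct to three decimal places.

0.304

X ~ Binomial(16, 0.28); P(X ≤ 3) = Σ C(16,k) p^k (1−p)^(16−k) over k:
  k=0: C(16,0)·0.28^0·0.72^16 = 0.00522
  k=1: C(16,1)·0.28^1·0.72^15 = 0.03245
  k=2: C(16,2)·0.28^2·0.72^14 = 0.09466
  k=3: C(16,3)·0.28^3·0.72^13 = 0.17178
Total = 0.30411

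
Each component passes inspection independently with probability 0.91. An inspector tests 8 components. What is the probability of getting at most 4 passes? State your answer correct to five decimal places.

0.00341

X ~ Binomial(8, 0.91); P(X ≤ 4) = Σ C(8,k) p^k (1−p)^(8−k) over k:
  k=0: C(8,0)·0.91^0·0.09^8 = 0.0000000
  k=1: C(8,1)·0.91^1·0.09^7 = 0.0000003
  k=2: C(8,2)·0.91^2·0.09^6 = 0.0000123
  k=3: C(8,3)·0.91^3·0.09^5 = 0.0002492
  k=4: C(8,4)·0.91^4·0.09^4 = 0.0031494
Total = 0.0034113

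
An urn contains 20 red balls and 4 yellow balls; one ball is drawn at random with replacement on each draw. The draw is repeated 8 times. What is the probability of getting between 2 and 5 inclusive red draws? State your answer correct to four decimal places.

0.1348

X ~ Binomial(8, 0.833333); P(2 ≤ X ≤ 5) = Σ C(8,k) p^k (1−p)^(8−k) over k:
  k=2: C(8,2)·0.833333^2·0.166667^6 = 0.000417
  k=3: C(8,3)·0.833333^3·0.166667^5 = 0.004168
  k=4: C(8,4)·0.833333^4·0.166667^4 = 0.026048
  k=5: C(8,5)·0.833333^5·0.166667^3 = 0.104190
Total = 0.134822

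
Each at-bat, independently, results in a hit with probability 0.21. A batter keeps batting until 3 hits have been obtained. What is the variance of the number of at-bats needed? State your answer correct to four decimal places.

53.7415

Y = total at-bats until the third success; negative binomial with r=3, p=0.21.
Var(Y) = r(1−p)/p² = 3·0.79 / 0.21² = 53.741497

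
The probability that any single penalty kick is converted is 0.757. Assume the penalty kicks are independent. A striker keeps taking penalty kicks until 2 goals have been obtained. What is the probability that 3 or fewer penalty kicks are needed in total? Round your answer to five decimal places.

0.85155

Finishing within 3 penalty kicks ⇔ at least 2 successes in the first 3. With X ~ Binomial(3, 0.757), P(Y ≤ 3) = 1 − P(X ≤ 1).
  k=0: C(3,0)·0.757^0·0.243^3 = 0.0143489
  k=1: C(3,1)·0.757^1·0.243^2 = 0.1341003
1 − 0.1484492 = 0.8515508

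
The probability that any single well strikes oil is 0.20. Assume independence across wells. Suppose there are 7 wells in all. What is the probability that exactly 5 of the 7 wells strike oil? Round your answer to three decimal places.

0.004

X ~ Binomial(n=7, p=0.20).
P(X=5) = C(7,5) · p^5 · (1−p)^2
= 21 · 0.00032 · 0.64 = 0.00430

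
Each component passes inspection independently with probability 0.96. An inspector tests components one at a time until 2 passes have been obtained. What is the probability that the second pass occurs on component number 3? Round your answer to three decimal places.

0.074

Y = trial on which the second success occurs; negative binomial, r=2, p=0.96.
P(Y=3) = C(2,1) · p^2 · (1−p)^1
= 2 · 0.9216 · 0.04 = 0.07373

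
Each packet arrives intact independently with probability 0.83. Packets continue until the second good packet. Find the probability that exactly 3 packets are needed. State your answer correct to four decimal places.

0.2342

Y = trial on which the second success occurs; negative binomial, r=2, p=0.83.
P(Y=3) = C(2,1) · p^2 · (1−p)^1
= 2 · 0.6889 · 0.17 = 0.234226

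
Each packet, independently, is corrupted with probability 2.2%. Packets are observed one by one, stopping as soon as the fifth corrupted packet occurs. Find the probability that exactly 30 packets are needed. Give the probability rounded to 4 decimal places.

0.0001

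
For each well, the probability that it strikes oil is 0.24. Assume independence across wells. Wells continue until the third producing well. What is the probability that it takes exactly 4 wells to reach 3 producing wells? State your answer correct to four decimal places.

0.0315

Y = trial on which the third success occurs; negative binomial, r=3, p=0.24.
P(Y=4) = C(3,2) · p^3 · (1−p)^1
= 3 · 0.013824 · 0.76 = 0.031519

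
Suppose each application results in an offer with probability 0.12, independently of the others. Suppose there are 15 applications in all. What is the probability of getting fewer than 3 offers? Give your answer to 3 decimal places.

X ~ Binomial(15, 0.12); P(X ≤ 2) = Σ C(15,k) p^k (1−p)^(15−k) over k:
  k=0: C(15,0)·0.12^0·0.88^15 = 0.14697
  k=1: C(15,1)·0.12^1·0.88^14 = 0.30063
  k=2: C(15,2)·0.12^2·0.88^13 = 0.28696
Total = 0.73457

0.735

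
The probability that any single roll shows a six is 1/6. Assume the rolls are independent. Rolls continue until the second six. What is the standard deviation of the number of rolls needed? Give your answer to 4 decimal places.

7.7460

Y = total rolls until the second success; negative binomial with r=2, p=0.166667.
SD(Y) = √[r(1−p)/p²] = √(60.000000) = 7.745967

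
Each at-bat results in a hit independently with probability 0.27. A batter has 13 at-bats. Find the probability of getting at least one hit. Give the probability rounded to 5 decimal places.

0.98328

P(at least one) = 1 − P(none) = 1 − (1 − 0.27)^13
= 1 − 0.0167185 = 0.9832815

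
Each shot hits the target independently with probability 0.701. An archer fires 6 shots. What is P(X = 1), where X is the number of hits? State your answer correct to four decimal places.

0.0101

X ~ Binomial(n=6, p=0.701).
P(X=1) = C(6,1) · p^1 · (1−p)^5
= 6 · 0.701 · 0.0023898 = 0.010051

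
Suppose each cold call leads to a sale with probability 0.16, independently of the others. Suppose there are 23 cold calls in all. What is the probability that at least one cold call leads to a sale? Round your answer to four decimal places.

0.9819

P(at least one) = 1 − P(none) = 1 − (1 − 0.16)^23
= 1 − 0.018131 = 0.981869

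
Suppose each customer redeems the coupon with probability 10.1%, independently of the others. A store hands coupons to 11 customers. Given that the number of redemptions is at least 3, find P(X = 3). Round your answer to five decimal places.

0.79092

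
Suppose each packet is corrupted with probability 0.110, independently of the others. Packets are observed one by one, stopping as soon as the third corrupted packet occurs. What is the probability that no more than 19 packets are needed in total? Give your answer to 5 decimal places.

Finishing within 19 packets ⇔ at least 3 successes in the first 19. With X ~ Binomial(19, 0.11), P(Y ≤ 19) = 1 − P(X ≤ 2).
  k=0: C(19,0)·0.11^0·0.89^19 = 0.1092472
  k=1: C(19,1)·0.11^1·0.89^18 = 0.2565467
  k=2: C(19,2)·0.11^2·0.89^17 = 0.2853722
1 − 0.6511660 = 0.3488340

0.34883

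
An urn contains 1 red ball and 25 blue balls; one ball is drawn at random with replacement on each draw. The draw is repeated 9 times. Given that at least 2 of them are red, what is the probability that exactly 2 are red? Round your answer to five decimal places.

0.90978

X ~ Binomial(9, 0.038462). Want P(X=2 | X≥2) = P(X=2) / P(X≥2).
P(X=2) = C(9,2)·0.038462^2·0.961538^7 = 0.0404690
P(X≥2) = 1 − 0.7025867 − 0.2529312 = 0.0444820
Ratio = 0.0404690 / 0.0444820 = 0.9097828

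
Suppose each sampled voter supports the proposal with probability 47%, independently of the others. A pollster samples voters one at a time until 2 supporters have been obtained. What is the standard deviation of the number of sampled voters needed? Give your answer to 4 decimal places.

2.1906

Y = total sampled voters until the second success; negative binomial with r=2, p=0.47.
SD(Y) = √[r(1−p)/p²] = √(4.798551) = 2.190560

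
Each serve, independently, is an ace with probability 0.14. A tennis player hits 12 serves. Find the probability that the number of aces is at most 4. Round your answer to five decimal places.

X ~ Binomial(12, 0.14); P(X ≤ 4) = Σ C(12,k) p^k (1−p)^(12−k) over k:
  k=0: C(12,0)·0.14^0·0.86^12 = 0.1636746
  k=1: C(12,1)·0.14^1·0.86^11 = 0.3197365
  k=2: C(12,2)·0.14^2·0.86^10 = 0.2862757
  k=3: C(12,3)·0.14^3·0.86^9 = 0.1553434
  k=4: C(12,4)·0.14^4·0.86^8 = 0.0568990
Total = 0.9819293

0.98193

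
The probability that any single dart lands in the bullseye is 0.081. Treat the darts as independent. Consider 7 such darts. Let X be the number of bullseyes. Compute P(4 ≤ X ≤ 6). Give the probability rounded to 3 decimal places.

X ~ Binomial(7, 0.081); P(4 ≤ X ≤ 6) = Σ C(7,k) p^k (1−p)^(7−k) over k:
  k=4: C(7,4)·0.081^4·0.919^3 = 0.00117
  k=5: C(7,5)·0.081^5·0.919^2 = 0.00006
  k=6: C(7,6)·0.081^6·0.919^1 = 0.00000
Total = 0.00123

0.001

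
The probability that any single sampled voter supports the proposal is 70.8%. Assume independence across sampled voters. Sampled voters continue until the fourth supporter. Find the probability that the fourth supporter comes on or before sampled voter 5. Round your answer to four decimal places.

0.5447

Finishing within 5 sampled voters ⇔ at least 4 successes in the first 5. With X ~ Binomial(5, 0.708), P(Y ≤ 5) = 1 − P(X ≤ 3).
  k=0: C(5,0)·0.708^0·0.292^5 = 0.002123
  k=1: C(5,1)·0.708^1·0.292^4 = 0.025736
  k=2: C(5,2)·0.708^2·0.292^3 = 0.124800
  k=3: C(5,3)·0.708^3·0.292^2 = 0.302598
1 − 0.455256 = 0.544744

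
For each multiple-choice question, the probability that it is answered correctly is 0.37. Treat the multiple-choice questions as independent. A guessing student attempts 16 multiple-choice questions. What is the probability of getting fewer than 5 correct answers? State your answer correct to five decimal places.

X ~ Binomial(16, 0.37); P(X ≤ 4) = Σ C(16,k) p^k (1−p)^(16−k) over k:
  k=0: C(16,0)·0.37^0·0.63^16 = 0.0006158
  k=1: C(16,1)·0.37^1·0.63^15 = 0.0057867
  k=2: C(16,2)·0.37^2·0.63^14 = 0.0254890
  k=3: C(16,3)·0.37^3·0.63^13 = 0.0698587
  k=4: C(16,4)·0.37^4·0.63^12 = 0.1333414
Total = 0.2350915

0.23509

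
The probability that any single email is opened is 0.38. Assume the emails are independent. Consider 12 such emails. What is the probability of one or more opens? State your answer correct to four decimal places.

0.9968

P(at least one) = 1 − P(none) = 1 − (1 − 0.38)^12
= 1 − 0.003226 = 0.996774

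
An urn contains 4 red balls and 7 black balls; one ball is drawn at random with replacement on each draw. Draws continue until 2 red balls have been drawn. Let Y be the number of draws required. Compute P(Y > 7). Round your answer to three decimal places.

Needing more than 7 draws ⇔ fewer than 2 successes in the first 7. With X ~ Binomial(7, 0.363636), P(Y > 7) = P(X ≤ 1).
  k=0: C(7,0)·0.363636^0·0.636364^7 = 0.04226
  k=1: C(7,1)·0.363636^1·0.636364^6 = 0.16904
P(X ≤ 1) = 0.21130

0.211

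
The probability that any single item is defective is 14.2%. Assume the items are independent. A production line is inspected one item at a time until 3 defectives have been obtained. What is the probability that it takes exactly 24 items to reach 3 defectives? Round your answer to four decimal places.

Y = trial on which the third success occurs; negative binomial, r=3, p=0.142.
P(Y=24) = C(23,2) · p^3 · (1−p)^21
= 253 · 0.0028633 · 0.040108 = 0.029055

0.0291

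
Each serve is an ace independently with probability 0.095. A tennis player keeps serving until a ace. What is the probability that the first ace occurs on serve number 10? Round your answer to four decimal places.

0.0387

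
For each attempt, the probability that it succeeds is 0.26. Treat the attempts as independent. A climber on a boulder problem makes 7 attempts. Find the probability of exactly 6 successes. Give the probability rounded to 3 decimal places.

0.002

X ~ Binomial(n=7, p=0.26).
P(X=6) = C(7,6) · p^6 · (1−p)^1
= 7 · 0.00030892 · 0.74 = 0.00160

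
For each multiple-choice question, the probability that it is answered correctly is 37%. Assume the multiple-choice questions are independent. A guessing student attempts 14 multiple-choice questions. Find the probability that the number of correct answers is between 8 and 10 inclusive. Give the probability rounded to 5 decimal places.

0.09935

X ~ Binomial(14, 0.37); P(8 ≤ X ≤ 10) = Σ C(14,k) p^k (1−p)^(14−k) over k:
  k=8: C(14,8)·0.37^8·0.63^6 = 0.0659496
  k=9: C(14,9)·0.37^9·0.63^5 = 0.0258216
  k=10: C(14,10)·0.37^10·0.63^4 = 0.0075825
Total = 0.0993537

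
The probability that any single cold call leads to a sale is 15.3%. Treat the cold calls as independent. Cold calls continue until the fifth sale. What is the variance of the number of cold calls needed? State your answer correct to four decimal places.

Y = total cold calls until the fifth success; negative binomial with r=5, p=0.153.
Var(Y) = r(1−p)/p² = 5·0.847 / 0.153² = 180.913324

180.9133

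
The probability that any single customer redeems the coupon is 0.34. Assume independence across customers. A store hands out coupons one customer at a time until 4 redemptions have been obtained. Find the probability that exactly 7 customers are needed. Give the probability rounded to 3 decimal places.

0.077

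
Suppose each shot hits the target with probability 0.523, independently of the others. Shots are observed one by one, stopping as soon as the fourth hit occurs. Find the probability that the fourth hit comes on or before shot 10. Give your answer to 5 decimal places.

Finishing within 10 shots ⇔ at least 4 successes in the first 10. With X ~ Binomial(10, 0.523), P(Y ≤ 10) = 1 − P(X ≤ 3).
  k=0: C(10,0)·0.523^0·0.477^10 = 0.0006098
  k=1: C(10,1)·0.523^1·0.477^9 = 0.0066860
  k=2: C(10,2)·0.523^2·0.477^8 = 0.0329885
  k=3: C(10,3)·0.523^3·0.477^7 = 0.0964528
1 − 0.1367372 = 0.8632628

0.86326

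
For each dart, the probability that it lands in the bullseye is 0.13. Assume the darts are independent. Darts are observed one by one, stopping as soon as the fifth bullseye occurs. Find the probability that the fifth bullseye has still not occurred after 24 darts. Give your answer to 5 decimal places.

0.80608

Needing more than 24 darts ⇔ fewer than 5 successes in the first 24. With X ~ Binomial(24, 0.13), P(Y > 24) = P(X ≤ 4).
  k=0: C(24,0)·0.13^0·0.87^24 = 0.0353559
  k=1: C(24,1)·0.13^1·0.87^23 = 0.1267936
  k=2: C(24,2)·0.13^2·0.87^22 = 0.2178810
  k=3: C(24,3)·0.13^3·0.87^21 = 0.2387508
  k=4: C(24,4)·0.13^4·0.87^20 = 0.1872959
P(X ≤ 4) = 0.8060772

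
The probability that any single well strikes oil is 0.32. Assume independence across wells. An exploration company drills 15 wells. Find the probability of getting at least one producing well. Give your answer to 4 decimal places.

0.9969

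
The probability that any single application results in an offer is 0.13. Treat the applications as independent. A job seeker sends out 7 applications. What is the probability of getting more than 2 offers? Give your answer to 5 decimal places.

0.05126

X ~ Binomial(7, 0.13); P(X ≥ 3) = Σ C(7,k) p^k (1−p)^(7−k) over k:
  k=3: C(7,3)·0.13^3·0.87^4 = 0.0440530
  k=4: C(7,4)·0.13^4·0.87^3 = 0.0065826
  k=5: C(7,5)·0.13^5·0.87^2 = 0.0005902
  k=6: C(7,6)·0.13^6·0.87^1 = 0.0000294
  k=7: C(7,7)·0.13^7·0.87^0 = 0.0000006
Total = 0.0512558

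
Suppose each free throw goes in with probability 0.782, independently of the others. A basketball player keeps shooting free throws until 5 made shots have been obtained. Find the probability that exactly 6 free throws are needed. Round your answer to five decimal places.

Y = trial on which the fifth success occurs; negative binomial, r=5, p=0.782.
P(Y=6) = C(5,4) · p^5 · (1−p)^1
= 5 · 0.29244 · 0.218 = 0.3187574

0.31876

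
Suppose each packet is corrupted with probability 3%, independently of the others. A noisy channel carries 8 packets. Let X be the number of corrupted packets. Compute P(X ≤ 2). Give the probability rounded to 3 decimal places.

0.999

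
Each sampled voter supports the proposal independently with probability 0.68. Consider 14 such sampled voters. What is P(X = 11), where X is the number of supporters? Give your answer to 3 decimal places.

0.171

X ~ Binomial(n=14, p=0.68).
P(X=11) = C(14,11) · p^11 · (1−p)^3
= 364 · 0.014375 · 0.032768 = 0.17145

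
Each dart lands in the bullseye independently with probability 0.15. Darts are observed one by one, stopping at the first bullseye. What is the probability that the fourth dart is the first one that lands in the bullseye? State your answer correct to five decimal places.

Geometric (trials to first success), p = 0.15.
P(Y = 4) = (1−p)^3 · p = 0.61413 · 0.15 = 0.0921187

0.09212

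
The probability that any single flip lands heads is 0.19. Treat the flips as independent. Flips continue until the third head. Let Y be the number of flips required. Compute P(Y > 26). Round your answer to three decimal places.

0.104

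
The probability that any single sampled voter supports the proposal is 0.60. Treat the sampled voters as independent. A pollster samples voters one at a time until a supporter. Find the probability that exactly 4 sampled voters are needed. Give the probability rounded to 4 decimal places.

Geometric (trials to first success), p = 0.60.
P(Y = 4) = (1−p)^3 · p = 0.064 · 0.60 = 0.038400

0.0384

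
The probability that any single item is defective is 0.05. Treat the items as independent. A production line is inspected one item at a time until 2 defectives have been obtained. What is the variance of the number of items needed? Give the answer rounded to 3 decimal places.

Y = total items until the second success; negative binomial with r=2, p=0.05.
Var(Y) = r(1−p)/p² = 2·0.95 / 0.05² = 760.00000

760.000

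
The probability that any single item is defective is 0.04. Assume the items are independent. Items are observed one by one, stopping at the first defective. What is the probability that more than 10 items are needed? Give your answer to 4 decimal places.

Y = number of items to the first success; geometric, p = 0.04.
P(Y > 10) = P(first 10 all fail) = (1−p)^10 = 0.664833

0.6648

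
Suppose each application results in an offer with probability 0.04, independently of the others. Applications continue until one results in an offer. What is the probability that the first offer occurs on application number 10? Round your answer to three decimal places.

0.028

Geometric (trials to first success), p = 0.04.
P(Y = 10) = (1−p)^9 · p = 0.69253 · 0.04 = 0.02770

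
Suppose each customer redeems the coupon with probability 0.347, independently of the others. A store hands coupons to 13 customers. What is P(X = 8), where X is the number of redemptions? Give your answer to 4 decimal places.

0.0321

X ~ Binomial(n=13, p=0.347).
P(X=8) = C(13,8) · p^8 · (1−p)^5
= 1287 · 0.0002102 · 0.11873 = 0.032120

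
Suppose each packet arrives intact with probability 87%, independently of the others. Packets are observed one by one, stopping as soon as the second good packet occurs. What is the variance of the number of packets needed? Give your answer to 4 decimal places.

Y = total packets until the second success; negative binomial with r=2, p=0.87.
Var(Y) = r(1−p)/p² = 2·0.13 / 0.87² = 0.343506

0.3435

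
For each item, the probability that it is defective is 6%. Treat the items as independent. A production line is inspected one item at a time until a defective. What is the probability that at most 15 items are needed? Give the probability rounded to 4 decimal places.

0.6047

Y = number of items to the first success; geometric, p = 0.06.
P(Y ≤ 15) = 1 − (1−p)^15 = 1 − 0.395292 = 0.604708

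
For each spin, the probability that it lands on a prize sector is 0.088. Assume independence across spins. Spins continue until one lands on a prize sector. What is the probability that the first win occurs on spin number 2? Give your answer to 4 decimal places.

0.0803

Geometric (trials to first success), p = 0.088.
P(Y = 2) = (1−p)^1 · p = 0.912 · 0.088 = 0.080256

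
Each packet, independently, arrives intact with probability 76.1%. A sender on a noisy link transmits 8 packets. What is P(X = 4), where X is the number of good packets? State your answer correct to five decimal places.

X ~ Binomial(n=8, p=0.761).
P(X=4) = C(8,4) · p^4 · (1−p)^4
= 70 · 0.33538 · 0.0032628 = 0.0765999

0.07660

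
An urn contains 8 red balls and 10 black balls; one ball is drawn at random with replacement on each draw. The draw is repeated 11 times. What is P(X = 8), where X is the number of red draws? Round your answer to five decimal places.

0.04307

X ~ Binomial(n=11, p=0.444444).
P(X=8) = C(11,8) · p^8 · (1−p)^3
= 165 · 0.0015224 · 0.17147 = 0.0430731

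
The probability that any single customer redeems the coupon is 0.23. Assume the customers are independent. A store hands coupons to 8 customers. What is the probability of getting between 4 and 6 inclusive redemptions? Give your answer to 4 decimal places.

X ~ Binomial(8, 0.23); P(4 ≤ X ≤ 6) = Σ C(8,k) p^k (1−p)^(8−k) over k:
  k=4: C(8,4)·0.23^4·0.77^4 = 0.068861
  k=5: C(8,5)·0.23^5·0.77^3 = 0.016455
  k=6: C(8,6)·0.23^6·0.77^2 = 0.002458
Total = 0.087773

0.0878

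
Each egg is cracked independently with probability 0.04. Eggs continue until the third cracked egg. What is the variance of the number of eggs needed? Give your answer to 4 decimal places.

1800.0000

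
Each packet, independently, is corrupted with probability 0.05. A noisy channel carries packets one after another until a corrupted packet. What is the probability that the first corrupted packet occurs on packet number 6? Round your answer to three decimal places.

Geometric (trials to first success), p = 0.05.
P(Y = 6) = (1−p)^5 · p = 0.77378 · 0.05 = 0.03869

0.039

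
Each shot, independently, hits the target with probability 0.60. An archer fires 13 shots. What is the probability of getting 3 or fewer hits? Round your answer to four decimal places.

X ~ Binomial(13, 0.60); P(X ≤ 3) = Σ C(13,k) p^k (1−p)^(13−k) over k:
  k=0: C(13,0)·0.60^0·0.40^13 = 0.000007
  k=1: C(13,1)·0.60^1·0.40^12 = 0.000131
  k=2: C(13,2)·0.60^2·0.40^11 = 0.001178
  k=3: C(13,3)·0.60^3·0.40^10 = 0.006478
Total = 0.007793

0.0078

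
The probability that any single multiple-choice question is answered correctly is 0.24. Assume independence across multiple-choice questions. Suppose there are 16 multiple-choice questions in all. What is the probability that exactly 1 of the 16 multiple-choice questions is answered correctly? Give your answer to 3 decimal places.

X ~ Binomial(n=16, p=0.24).
P(X=1) = C(16,1) · p^1 · (1−p)^15
= 16 · 0.24 · 0.016301 = 0.06259

0.063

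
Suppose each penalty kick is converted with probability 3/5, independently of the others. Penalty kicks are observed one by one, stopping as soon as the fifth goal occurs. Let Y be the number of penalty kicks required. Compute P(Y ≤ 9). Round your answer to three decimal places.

0.733

Finishing within 9 penalty kicks ⇔ at least 5 successes in the first 9. With X ~ Binomial(9, 0.60), P(Y ≤ 9) = 1 − P(X ≤ 4).
  k=0: C(9,0)·0.60^0·0.40^9 = 0.00026
  k=1: C(9,1)·0.60^1·0.40^8 = 0.00354
  k=2: C(9,2)·0.60^2·0.40^7 = 0.02123
  k=3: C(9,3)·0.60^3·0.40^6 = 0.07432
  k=4: C(9,4)·0.60^4·0.40^5 = 0.16722
1 − 0.26657 = 0.73343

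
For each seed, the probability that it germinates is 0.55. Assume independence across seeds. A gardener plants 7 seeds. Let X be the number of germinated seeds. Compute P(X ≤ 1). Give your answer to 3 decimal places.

X ~ Binomial(7, 0.55); P(X ≤ 1) = Σ C(7,k) p^k (1−p)^(7−k) over k:
  k=0: C(7,0)·0.55^0·0.45^7 = 0.00374
  k=1: C(7,1)·0.55^1·0.45^6 = 0.03197
Total = 0.03571

0.036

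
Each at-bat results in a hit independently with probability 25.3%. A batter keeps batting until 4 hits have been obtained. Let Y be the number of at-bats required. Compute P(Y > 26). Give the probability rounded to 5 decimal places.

0.07532

Needing more than 26 at-bats ⇔ fewer than 4 successes in the first 26. With X ~ Binomial(26, 0.253), P(Y > 26) = P(X ≤ 3).
  k=0: C(26,0)·0.253^0·0.747^26 = 0.0005086
  k=1: C(26,1)·0.253^1·0.747^25 = 0.0044783
  k=2: C(26,2)·0.253^2·0.747^24 = 0.0189591
  k=3: C(26,3)·0.253^3·0.747^23 = 0.0513699
P(X ≤ 3) = 0.0753159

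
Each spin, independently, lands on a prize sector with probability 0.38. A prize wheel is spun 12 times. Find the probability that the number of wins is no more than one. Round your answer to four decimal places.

0.0270

X ~ Binomial(12, 0.38); P(X ≤ 1) = Σ C(12,k) p^k (1−p)^(12−k) over k:
  k=0: C(12,0)·0.38^0·0.62^12 = 0.003226
  k=1: C(12,1)·0.38^1·0.62^11 = 0.023729
Total = 0.026955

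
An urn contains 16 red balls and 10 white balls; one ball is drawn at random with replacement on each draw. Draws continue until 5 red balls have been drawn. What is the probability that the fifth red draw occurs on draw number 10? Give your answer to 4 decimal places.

Y = trial on which the fifth success occurs; negative binomial, r=5, p=0.615385.
P(Y=10) = C(9,4) · p^5 · (1−p)^5
= 126 · 0.088254 · 0.0084165 = 0.093592

0.0936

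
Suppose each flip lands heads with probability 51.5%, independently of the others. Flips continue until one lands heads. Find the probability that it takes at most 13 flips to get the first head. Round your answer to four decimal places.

0.9999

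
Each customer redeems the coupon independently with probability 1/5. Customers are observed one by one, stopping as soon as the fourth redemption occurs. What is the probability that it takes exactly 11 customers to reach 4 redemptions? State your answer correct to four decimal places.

0.0403

Y = trial on which the fourth success occurs; negative binomial, r=4, p=0.20.
P(Y=11) = C(10,3) · p^4 · (1−p)^7
= 120 · 0.0016 · 0.20972 = 0.040265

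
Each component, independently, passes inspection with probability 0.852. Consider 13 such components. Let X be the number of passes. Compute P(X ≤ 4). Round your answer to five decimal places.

0.00001

X ~ Binomial(13, 0.852); P(X ≤ 4) = Σ C(13,k) p^k (1−p)^(13−k) over k:
  k=0: C(13,0)·0.852^0·0.148^13 = 0.0000000
  k=1: C(13,1)·0.852^1·0.148^12 = 0.0000000
  k=2: C(13,2)·0.852^2·0.148^11 = 0.0000000
  k=3: C(13,3)·0.852^3·0.148^10 = 0.0000009
  k=4: C(13,4)·0.852^4·0.148^9 = 0.0000128
Total = 0.0000138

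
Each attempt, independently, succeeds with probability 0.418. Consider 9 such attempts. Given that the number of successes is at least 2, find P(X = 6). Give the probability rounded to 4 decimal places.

0.0937

X ~ Binomial(9, 0.418). Want P(X=6 | X≥2) = P(X=6) / P(X≥2).
P(X=6) = C(9,6)·0.418^6·0.582^3 = 0.088330
P(X≥2) = 1 − 0.007661 − 0.049523 = 0.942816
Ratio = 0.088330 / 0.942816 = 0.093687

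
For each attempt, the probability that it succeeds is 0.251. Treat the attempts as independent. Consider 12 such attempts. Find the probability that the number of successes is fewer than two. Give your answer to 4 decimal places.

X ~ Binomial(12, 0.251); P(X ≤ 1) = Σ C(12,k) p^k (1−p)^(12−k) over k:
  k=0: C(12,0)·0.251^0·0.749^12 = 0.031173
  k=1: C(12,1)·0.251^1·0.749^11 = 0.125359
Total = 0.156532

0.1565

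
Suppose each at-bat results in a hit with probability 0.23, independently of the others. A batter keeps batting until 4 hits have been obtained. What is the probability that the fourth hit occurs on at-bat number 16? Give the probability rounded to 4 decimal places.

0.0553

Y = trial on which the fourth success occurs; negative binomial, r=4, p=0.23.
P(Y=16) = C(15,3) · p^4 · (1−p)^12
= 455 · 0.0027984 · 0.04344 = 0.055311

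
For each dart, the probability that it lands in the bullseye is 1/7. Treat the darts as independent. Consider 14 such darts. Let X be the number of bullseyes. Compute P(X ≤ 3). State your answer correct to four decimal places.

X ~ Binomial(14, 0.142857); P(X ≤ 3) = Σ C(14,k) p^k (1−p)^(14−k) over k:
  k=0: C(14,0)·0.142857^0·0.857143^14 = 0.115543
  k=1: C(14,1)·0.142857^1·0.857143^13 = 0.269601
  k=2: C(14,2)·0.142857^2·0.857143^12 = 0.292068
  k=3: C(14,3)·0.142857^3·0.857143^11 = 0.194712
Total = 0.871924

0.8719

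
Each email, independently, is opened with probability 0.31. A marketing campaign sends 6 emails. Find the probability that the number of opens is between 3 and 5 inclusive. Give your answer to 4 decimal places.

0.2735

X ~ Binomial(6, 0.31); P(3 ≤ X ≤ 5) = Σ C(6,k) p^k (1−p)^(6−k) over k:
  k=3: C(6,3)·0.31^3·0.69^3 = 0.195732
  k=4: C(6,4)·0.31^4·0.69^2 = 0.065953
  k=5: C(6,5)·0.31^5·0.69^1 = 0.011852
Total = 0.273538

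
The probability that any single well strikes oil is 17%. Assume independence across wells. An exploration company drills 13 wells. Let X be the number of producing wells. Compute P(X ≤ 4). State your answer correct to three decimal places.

0.945

X ~ Binomial(13, 0.17); P(X ≤ 4) = Σ C(13,k) p^k (1−p)^(13−k) over k:
  k=0: C(13,0)·0.17^0·0.83^13 = 0.08872
  k=1: C(13,1)·0.17^1·0.83^12 = 0.23623
  k=2: C(13,2)·0.17^2·0.83^11 = 0.29030
  k=3: C(13,3)·0.17^3·0.83^10 = 0.21802
  k=4: C(13,4)·0.17^4·0.83^9 = 0.11164
Total = 0.94490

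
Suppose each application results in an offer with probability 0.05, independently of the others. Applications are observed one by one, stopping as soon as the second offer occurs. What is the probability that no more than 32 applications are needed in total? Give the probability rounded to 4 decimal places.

0.4800

Finishing within 32 applications ⇔ at least 2 successes in the first 32. With X ~ Binomial(32, 0.05), P(Y ≤ 32) = 1 − P(X ≤ 1).
  k=0: C(32,0)·0.05^0·0.95^32 = 0.193711
  k=1: C(32,1)·0.05^1·0.95^31 = 0.326251
1 − 0.519962 = 0.480038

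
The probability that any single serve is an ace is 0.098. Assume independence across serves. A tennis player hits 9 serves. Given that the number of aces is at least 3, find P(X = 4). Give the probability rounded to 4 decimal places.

0.1379

X ~ Binomial(9, 0.098). Want P(X=4 | X≥3) = P(X=4) / P(X≥3).
P(X=4) = C(9,4)·0.098^4·0.902^5 = 0.006939
P(X≥3) = 1 − 0.395238 − 0.386475 − 0.167958 = 0.050329
Ratio = 0.006939 / 0.050329 = 0.137875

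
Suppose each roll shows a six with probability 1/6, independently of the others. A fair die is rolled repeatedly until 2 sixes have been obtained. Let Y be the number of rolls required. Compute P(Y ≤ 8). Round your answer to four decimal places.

Finishing within 8 rolls ⇔ at least 2 successes in the first 8. With X ~ Binomial(8, 0.166667), P(Y ≤ 8) = 1 − P(X ≤ 1).
  k=0: C(8,0)·0.166667^0·0.833333^8 = 0.232568
  k=1: C(8,1)·0.166667^1·0.833333^7 = 0.372109
1 − 0.604677 = 0.395323

0.3953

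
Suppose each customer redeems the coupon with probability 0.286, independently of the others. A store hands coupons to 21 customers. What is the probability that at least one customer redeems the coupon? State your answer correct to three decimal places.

P(at least one) = 1 − P(none) = 1 − (1 − 0.286)^21
= 1 − 0.00085 = 0.99915

0.999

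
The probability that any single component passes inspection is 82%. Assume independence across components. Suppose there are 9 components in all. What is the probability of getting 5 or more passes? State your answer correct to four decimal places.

X ~ Binomial(9, 0.82); P(X ≥ 5) = Σ C(9,k) p^k (1−p)^(9−k) over k:
  k=5: C(9,5)·0.82^5·0.18^4 = 0.049038
  k=6: C(9,6)·0.82^6·0.18^3 = 0.148929
  k=7: C(9,7)·0.82^7·0.18^2 = 0.290767
  k=8: C(9,8)·0.82^8·0.18^1 = 0.331151
  k=9: C(9,9)·0.82^9·0.18^0 = 0.167620
Total = 0.987504

0.9875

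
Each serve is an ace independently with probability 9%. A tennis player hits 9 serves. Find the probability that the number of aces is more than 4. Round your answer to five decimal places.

0.00055

X ~ Binomial(9, 0.09); P(X ≥ 5) = Σ C(9,k) p^k (1−p)^(9−k) over k:
  k=5: C(9,5)·0.09^5·0.91^4 = 0.0005102
  k=6: C(9,6)·0.09^6·0.91^3 = 0.0000336
  k=7: C(9,7)·0.09^7·0.91^2 = 0.0000014
  k=8: C(9,8)·0.09^8·0.91^1 = 0.0000000
  k=9: C(9,9)·0.09^9·0.91^0 = 0.0000000
Total = 0.0005453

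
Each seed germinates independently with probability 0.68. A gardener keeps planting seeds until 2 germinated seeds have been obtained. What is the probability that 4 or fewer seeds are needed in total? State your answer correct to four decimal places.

0.9004

Finishing within 4 seeds ⇔ at least 2 successes in the first 4. With X ~ Binomial(4, 0.68), P(Y ≤ 4) = 1 − P(X ≤ 1).
  k=0: C(4,0)·0.68^0·0.32^4 = 0.010486
  k=1: C(4,1)·0.68^1·0.32^3 = 0.089129
1 − 0.099615 = 0.900385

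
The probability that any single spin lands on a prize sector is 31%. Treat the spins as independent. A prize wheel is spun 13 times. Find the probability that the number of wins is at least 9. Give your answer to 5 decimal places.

X ~ Binomial(13, 0.31); P(X ≥ 9) = Σ C(13,k) p^k (1−p)^(13−k) over k:
  k=9: C(13,9)·0.31^9·0.69^4 = 0.0042851
  k=10: C(13,10)·0.31^10·0.69^3 = 0.0007701
  k=11: C(13,11)·0.31^11·0.69^2 = 0.0000944
  k=12: C(13,12)·0.31^12·0.69^1 = 0.0000071
  k=13: C(13,13)·0.31^13·0.69^0 = 0.0000002
Total = 0.0051568

0.00516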